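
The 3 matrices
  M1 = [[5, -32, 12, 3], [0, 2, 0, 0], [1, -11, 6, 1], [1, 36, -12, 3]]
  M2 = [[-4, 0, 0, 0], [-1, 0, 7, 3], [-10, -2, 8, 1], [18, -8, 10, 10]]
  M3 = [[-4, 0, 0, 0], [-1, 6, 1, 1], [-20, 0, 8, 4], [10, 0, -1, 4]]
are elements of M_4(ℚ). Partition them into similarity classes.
2 classes: {M1}, {M2, M3}

Characteristic polynomials: χ_{M1} = (x - 6)^2(x - 2)^2, χ_{M2} = (x - 6)^3(x + 4), χ_{M3} = (x - 6)^3(x + 4).

{M1}: invariant factors (x - 6)^2(x - 2)^2.

{M2, M3}: invariant factors (x - 6)^3(x + 4).

Matrices are similar if and only if their invariant-factor lists agree; the partition into similarity classes is {M1}, {M2, M3}.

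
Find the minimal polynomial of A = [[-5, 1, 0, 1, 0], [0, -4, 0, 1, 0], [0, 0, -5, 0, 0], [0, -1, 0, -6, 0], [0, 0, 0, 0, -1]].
The characteristic polynomial factors as (x + 1)(x + 5)^4. The minimal polynomial is ∏(x - λ)^{k_λ} where k_λ is the size of the largest Jordan block at λ.

For λ = -5: rank(A + 5I) = 2, and the largest Jordan block has size 2 (the smallest k with rank((A + 5I)^k) = rank((A + 5I)^(k+1))).
For λ = -1: rank(A + I) = 4, and the largest Jordan block has size 1 (the smallest k with rank((A + I)^k) = rank((A + I)^(k+1))).

So m_A(x) = (x + 1)(x + 5)^2.

m_A(x) = (x + 1)(x + 5)^2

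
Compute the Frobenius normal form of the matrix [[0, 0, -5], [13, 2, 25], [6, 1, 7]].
The invariant factors of A (the non-unit diagonal entries of the Smith normal form of xI - A over ℚ[x]) are (x - 5)(x^2 - 4x - 1), each dividing the next. The characteristic polynomial is their product, (x - 5)(x^2 - 4x - 1).

The rational canonical form is the block-diagonal matrix of companion matrices C(f_i):
R = [[0, 0, -5], [1, 0, -19], [0, 1, 9]].

Note the characteristic polynomial does not split into linear factors over ℚ, so A has no Jordan form over ℚ; the rational canonical form exists over any field.

R = [[0, 0, -5], [1, 0, -19], [0, 1, 9]]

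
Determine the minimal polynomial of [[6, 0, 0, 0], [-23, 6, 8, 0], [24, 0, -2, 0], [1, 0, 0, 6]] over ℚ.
The characteristic polynomial factors as (x - 6)^3(x + 2). The minimal polynomial is ∏(x - λ)^{k_λ} where k_λ is the size of the largest Jordan block at λ.

For λ = -2: rank(A + 2I) = 3, and the largest Jordan block has size 1 (the smallest k with rank((A + 2I)^k) = rank((A + 2I)^(k+1))).
For λ = 6: rank(A - 6I) = 2, and the largest Jordan block has size 2 (the smallest k with rank((A - 6I)^k) = rank((A - 6I)^(k+1))).

So m_A(x) = (x - 6)^2(x + 2).

m_A(x) = (x - 6)^2(x + 2)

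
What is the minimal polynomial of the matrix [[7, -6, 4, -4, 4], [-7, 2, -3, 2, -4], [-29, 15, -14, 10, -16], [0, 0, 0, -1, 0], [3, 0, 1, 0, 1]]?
m_A(x) = (x + 1)^3

The characteristic polynomial factors as (x + 1)^5. The minimal polynomial is ∏(x - λ)^{k_λ} where k_λ is the size of the largest Jordan block at λ.

For λ = -1: rank(A + I) = 2, and the largest Jordan block has size 3 (the smallest k with rank((A + I)^k) = rank((A + I)^(k+1))).

So m_A(x) = (x + 1)^3.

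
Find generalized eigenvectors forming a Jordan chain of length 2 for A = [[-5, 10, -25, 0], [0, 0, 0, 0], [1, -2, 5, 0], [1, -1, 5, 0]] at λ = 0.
We seek v_1 ∈ ker(A^2) \ ker(A), then set v_{i+1} = A v_i.

One such chain is v_1 = [[2, 1, 0, 0]]^T, v_2 = [[0, 0, 0, 1]]^T. Check: A v_2 = [[0, 0, 0, 0]]^T = 0.

v_1 = [[2, 1, 0, 0]]^T, v_2 = [[0, 0, 0, 1]]^T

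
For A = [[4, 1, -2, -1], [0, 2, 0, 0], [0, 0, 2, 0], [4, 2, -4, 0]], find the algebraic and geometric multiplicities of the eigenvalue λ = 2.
The characteristic polynomial is (x - 2)^4, so the factor x - 2 appears with exponent 4: the algebraic multiplicity is 4.

rank(A - 2I) = 1, so the eigenspace has dimension 4 - 1 = 3: the geometric multiplicity is 3.

Since 3 < 4, A is not diagonalizable.

algebraic multiplicity 4, geometric multiplicity 3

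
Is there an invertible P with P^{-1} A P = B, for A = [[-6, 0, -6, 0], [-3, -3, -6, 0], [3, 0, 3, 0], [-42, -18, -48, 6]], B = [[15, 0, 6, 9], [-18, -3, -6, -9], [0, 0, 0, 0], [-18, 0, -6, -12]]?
Two matrices over a field are similar if and only if they have the same invariant factors.

Both A and B have characteristic polynomial x(x - 6)(x + 3)^2 and minimal polynomial x(x - 6)(x + 3). Computing further, both have invariant factors x + 3, x(x - 6)(x + 3). Hence A and B are similar.

Yes.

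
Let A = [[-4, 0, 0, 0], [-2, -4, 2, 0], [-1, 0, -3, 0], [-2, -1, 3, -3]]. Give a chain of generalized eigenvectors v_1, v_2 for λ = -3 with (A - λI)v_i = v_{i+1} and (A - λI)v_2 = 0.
v_1 = [[0, 2, 1, 2]]^T, v_2 = [[0, 0, 0, 1]]^T

We seek v_1 ∈ ker((A + 3I)^2) \ ker(A + 3I), then set v_{i+1} = (A + 3I) v_i.

One such chain is v_1 = [[0, 2, 1, 2]]^T, v_2 = [[0, 0, 0, 1]]^T. Check: (A + 3I) v_2 = [[0, 0, 0, 0]]^T = 0.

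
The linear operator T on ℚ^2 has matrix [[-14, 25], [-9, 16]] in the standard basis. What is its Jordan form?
J = [[1, 1], [0, 1]]

The characteristic polynomial is det(xI - A) = (x - 1)^2, so the eigenvalues are 1 (algebraic multiplicity 2).

For λ = 1: rank(A - I) = 1, rank((A - I)^2) = 0. The eigenspace has dimension 2 - 1 = 1, so there is 1 Jordan block; the rank sequence gives block sizes [2].

Assembling the blocks gives the Jordan form J above.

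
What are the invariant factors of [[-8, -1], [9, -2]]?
The Jordan structure of A has elementary divisors (x + 5)^2. Arranging the block sizes at each eigenvalue in decreasing order and taking row products gives the invariant factors.

Invariant factors (smallest first, each dividing the next): (x + 5)^2.

Check: the last factor (x + 5)^2 is the minimal polynomial, and the product (x + 5)^2 is the characteristic polynomial.

(x + 5)^2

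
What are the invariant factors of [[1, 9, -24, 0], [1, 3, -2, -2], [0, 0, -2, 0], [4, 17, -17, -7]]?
The Jordan structure of A has elementary divisors (x + 2)^2, (x + 2), (x - 1). Arranging the block sizes at each eigenvalue in decreasing order and taking row products gives the invariant factors.

Invariant factors (smallest first, each dividing the next): x + 2, (x - 1)(x + 2)^2.

Check: the last factor (x - 1)(x + 2)^2 is the minimal polynomial, and the product (x - 1)(x + 2)^3 is the characteristic polynomial.

x + 2, (x - 1)(x + 2)^2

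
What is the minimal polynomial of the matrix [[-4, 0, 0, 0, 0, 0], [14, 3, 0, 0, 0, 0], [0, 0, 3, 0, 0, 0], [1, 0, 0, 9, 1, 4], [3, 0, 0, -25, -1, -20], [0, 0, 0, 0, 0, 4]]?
The characteristic polynomial factors as (x - 4)^3(x - 3)^2(x + 4). The minimal polynomial is ∏(x - λ)^{k_λ} where k_λ is the size of the largest Jordan block at λ.

For λ = -4: rank(A + 4I) = 5, and the largest Jordan block has size 1 (the smallest k with rank((A + 4I)^k) = rank((A + 4I)^(k+1))).
For λ = 3: rank(A - 3I) = 4, and the largest Jordan block has size 1 (the smallest k with rank((A - 3I)^k) = rank((A - 3I)^(k+1))).
For λ = 4: rank(A - 4I) = 4, and the largest Jordan block has size 2 (the smallest k with rank((A - 4I)^k) = rank((A - 4I)^(k+1))).

So m_A(x) = (x - 4)^2(x - 3)(x + 4).

m_A(x) = (x - 4)^2(x - 3)(x + 4)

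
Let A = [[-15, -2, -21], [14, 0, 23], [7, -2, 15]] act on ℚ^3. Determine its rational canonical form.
The invariant factors of A (the non-unit diagonal entries of the Smith normal form of xI - A over ℚ[x]) are x^3 - 4x + 4, each dividing the next. The characteristic polynomial is their product, x^3 - 4x + 4.

The rational canonical form is the block-diagonal matrix of companion matrices C(f_i):
R = [[0, 0, -4], [1, 0, 4], [0, 1, 0]].

Note the characteristic polynomial does not split into linear factors over ℚ, so A has no Jordan form over ℚ; the rational canonical form exists over any field.

R = [[0, 0, -4], [1, 0, 4], [0, 1, 0]]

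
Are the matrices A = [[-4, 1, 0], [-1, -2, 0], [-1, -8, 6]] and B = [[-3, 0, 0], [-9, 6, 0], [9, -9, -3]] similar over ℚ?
No.

Both have characteristic polynomial (x - 6)(x + 3)^2, but the minimal polynomial of A is (x - 6)(x + 3)^2 while the minimal polynomial of B is (x - 6)(x + 3). The minimal polynomial is a similarity invariant, so A and B are not similar.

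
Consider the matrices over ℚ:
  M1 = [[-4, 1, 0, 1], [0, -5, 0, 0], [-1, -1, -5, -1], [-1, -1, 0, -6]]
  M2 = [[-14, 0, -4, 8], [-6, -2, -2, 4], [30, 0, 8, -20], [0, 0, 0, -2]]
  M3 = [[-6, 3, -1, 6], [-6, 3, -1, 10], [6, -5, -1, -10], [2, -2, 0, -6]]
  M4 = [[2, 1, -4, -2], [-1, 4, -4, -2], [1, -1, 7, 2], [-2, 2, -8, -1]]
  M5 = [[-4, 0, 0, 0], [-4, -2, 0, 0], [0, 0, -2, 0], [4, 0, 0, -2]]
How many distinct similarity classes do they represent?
4 classes: {M1}, {M2, M5}, {M3}, {M4}

Characteristic polynomials: χ_{M1} = (x + 5)^4, χ_{M2} = (x + 2)^3(x + 4), χ_{M3} = (x + 2)^3(x + 4), χ_{M4} = (x - 3)^4, χ_{M5} = (x + 2)^3(x + 4).

{M1}: invariant factors x + 5, x + 5, (x + 5)^2.

{M2, M5}: invariant factors x + 2, x + 2, (x + 2)(x + 4).

{M3}: invariant factors x + 2, (x + 2)^2(x + 4).

{M4}: invariant factors x - 3, x - 3, (x - 3)^2.

Matrices are similar if and only if their invariant-factor lists agree; the partition into similarity classes is {M1}, {M2, M5}, {M3}, {M4}.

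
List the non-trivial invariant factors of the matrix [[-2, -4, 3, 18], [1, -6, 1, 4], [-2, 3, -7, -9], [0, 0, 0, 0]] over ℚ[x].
x(x + 5)^3

The Jordan structure of A has elementary divisors (x + 5)^3, x. Arranging the block sizes at each eigenvalue in decreasing order and taking row products gives the invariant factors.

Invariant factors (smallest first, each dividing the next): x(x + 5)^3.

Check: the last factor x(x + 5)^3 is the minimal polynomial, and the product x(x + 5)^3 is the characteristic polynomial.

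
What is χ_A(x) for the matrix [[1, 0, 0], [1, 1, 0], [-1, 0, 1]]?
xI - A = [[x - 1, 0, 0], [-1, x - 1, 0], [1, 0, x - 1]].

Expanding det(xI - A) along the first row:
det(xI - A) = + (x - 1)·det([[x - 1, 0], [0, x - 1]]) - (0)·det([[-1, 0], [1, x - 1]]) + (0)·det([[-1, x - 1], [1, 0]]).

Evaluating gives χ_A(x) = x^3 - 3x^2 + 3x - 1 = (x - 1)^3.

χ_A(x) = (x - 1)^3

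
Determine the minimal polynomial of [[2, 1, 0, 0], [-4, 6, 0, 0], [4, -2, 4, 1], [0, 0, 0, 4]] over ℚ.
The characteristic polynomial factors as (x - 4)^4. The minimal polynomial is ∏(x - λ)^{k_λ} where k_λ is the size of the largest Jordan block at λ.

For λ = 4: rank(A - 4I) = 2, and the largest Jordan block has size 2 (the smallest k with rank((A - 4I)^k) = rank((A - 4I)^(k+1))).

So m_A(x) = (x - 4)^2.

m_A(x) = (x - 4)^2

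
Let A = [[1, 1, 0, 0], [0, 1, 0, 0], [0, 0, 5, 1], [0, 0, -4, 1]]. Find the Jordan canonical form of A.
J = [[1, 1, 0, 0], [0, 1, 0, 0], [0, 0, 3, 1], [0, 0, 0, 3]]

The characteristic polynomial is det(xI - A) = (x - 3)^2(x - 1)^2, so the eigenvalues are 1 (algebraic multiplicity 2), 3 (algebraic multiplicity 2).

For λ = 1: rank(A - I) = 3, rank((A - I)^2) = 2. The eigenspace has dimension 4 - 3 = 1, so there is 1 Jordan block; the rank sequence gives block sizes [2].

For λ = 3: rank(A - 3I) = 3, rank((A - 3I)^2) = 2. The eigenspace has dimension 4 - 3 = 1, so there is 1 Jordan block; the rank sequence gives block sizes [2].

Assembling the blocks gives the Jordan form J above.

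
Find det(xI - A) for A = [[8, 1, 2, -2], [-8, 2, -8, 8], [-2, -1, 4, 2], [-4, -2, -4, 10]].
xI - A = [[x - 8, -1, -2, 2], [8, x - 2, 8, -8], [2, 1, x - 4, -2], [4, 2, 4, x - 10]].

Expanding det(xI - A) along the first row:
det(xI - A) = + (x - 8)·det([[x - 2, 8, -8], [1, x - 4, -2], [2, 4, x - 10]]) - (-1)·det([[8, 8, -8], [2, x - 4, -2], [4, 4, x - 10]]) + (-2)·det([[8, x - 2, -8], [2, 1, -2], [4, 2, x - 10]]) - (2)·det([[8, x - 2, 8], [2, 1, x - 4], [4, 2, 4]]).

Evaluating gives χ_A(x) = x^4 - 24x^3 + 216x^2 - 864x + 1296 = (x - 6)^4.

χ_A(x) = (x - 6)^4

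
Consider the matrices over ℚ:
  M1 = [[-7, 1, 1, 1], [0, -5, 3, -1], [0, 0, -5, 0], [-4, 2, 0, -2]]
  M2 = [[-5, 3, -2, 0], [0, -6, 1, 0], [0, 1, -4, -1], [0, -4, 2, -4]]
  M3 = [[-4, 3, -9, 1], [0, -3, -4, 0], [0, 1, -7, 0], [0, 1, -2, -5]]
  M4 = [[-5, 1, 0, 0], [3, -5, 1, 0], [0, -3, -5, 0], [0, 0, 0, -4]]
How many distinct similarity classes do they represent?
2 classes: {M1, M2, M4}, {M3}

Characteristic polynomials: χ_{M1} = (x + 4)(x + 5)^3, χ_{M2} = (x + 4)(x + 5)^3, χ_{M3} = (x + 4)(x + 5)^3, χ_{M4} = (x + 4)(x + 5)^3.

{M1, M2, M4}: invariant factors (x + 4)(x + 5)^3.

{M3}: invariant factors x + 5, (x + 4)(x + 5)^2.

Matrices are similar if and only if their invariant-factor lists agree; the partition into similarity classes is {M1, M2, M4}, {M3}.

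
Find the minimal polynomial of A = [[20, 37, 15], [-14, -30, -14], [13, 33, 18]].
m_A(x) = (x - 5)^2(x + 2)

The characteristic polynomial factors as (x - 5)^2(x + 2). The minimal polynomial is ∏(x - λ)^{k_λ} where k_λ is the size of the largest Jordan block at λ.

For λ = -2: rank(A + 2I) = 2, and the largest Jordan block has size 1 (the smallest k with rank((A + 2I)^k) = rank((A + 2I)^(k+1))).
For λ = 5: rank(A - 5I) = 2, and the largest Jordan block has size 2 (the smallest k with rank((A - 5I)^k) = rank((A - 5I)^(k+1))).

So m_A(x) = (x - 5)^2(x + 2).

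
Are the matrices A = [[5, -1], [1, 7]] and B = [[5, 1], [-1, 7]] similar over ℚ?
Yes.

Two matrices over a field are similar if and only if they have the same invariant factors.

Both A and B have characteristic polynomial (x - 6)^2 and minimal polynomial (x - 6)^2. Computing further, both have invariant factors (x - 6)^2. Hence A and B are similar.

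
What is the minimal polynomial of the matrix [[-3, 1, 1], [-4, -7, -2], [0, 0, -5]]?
m_A(x) = (x + 5)^2

The characteristic polynomial factors as (x + 5)^3. The minimal polynomial is ∏(x - λ)^{k_λ} where k_λ is the size of the largest Jordan block at λ.

For λ = -5: rank(A + 5I) = 1, and the largest Jordan block has size 2 (the smallest k with rank((A + 5I)^k) = rank((A + 5I)^(k+1))).

So m_A(x) = (x + 5)^2.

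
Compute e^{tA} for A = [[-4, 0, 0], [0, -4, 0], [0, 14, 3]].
e^{tA} = [[e^{-4*t}, 0, 0], [0, e^{-4*t}, 0], [0, (2*e^{7*t} - 2)*e^{-4*t}, e^{3*t}]]

A has Jordan form J = [[-4, 0, 0], [0, -4, 0], [0, 0, 3]] with A = PJP^{-1}, so e^{tA} = P e^{tJ} P^{-1}.

For a Jordan block J_k(λ), e^{tJ_k(λ)} = e^{λt} · (I + tN + t^2 N^2/2! + ... + t^{k-1} N^{k-1}/(k-1)!) where N is the nilpotent superdiagonal part.

Assembling the blocks and conjugating back gives the entries of e^{tA} as shown above.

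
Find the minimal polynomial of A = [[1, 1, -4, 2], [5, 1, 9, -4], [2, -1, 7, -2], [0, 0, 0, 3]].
The characteristic polynomial factors as (x - 3)^4. The minimal polynomial is ∏(x - λ)^{k_λ} where k_λ is the size of the largest Jordan block at λ.

For λ = 3: rank(A - 3I) = 2, and the largest Jordan block has size 3 (the smallest k with rank((A - 3I)^k) = rank((A - 3I)^(k+1))).

So m_A(x) = (x - 3)^3.

m_A(x) = (x - 3)^3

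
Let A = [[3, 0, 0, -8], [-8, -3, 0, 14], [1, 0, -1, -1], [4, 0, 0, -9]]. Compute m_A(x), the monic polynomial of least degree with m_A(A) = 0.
The characteristic polynomial factors as (x + 1)^2(x + 3)(x + 5). The minimal polynomial is ∏(x - λ)^{k_λ} where k_λ is the size of the largest Jordan block at λ.

For λ = -5: rank(A + 5I) = 3, and the largest Jordan block has size 1 (the smallest k with rank((A + 5I)^k) = rank((A + 5I)^(k+1))).
For λ = -3: rank(A + 3I) = 3, and the largest Jordan block has size 1 (the smallest k with rank((A + 3I)^k) = rank((A + 3I)^(k+1))).
For λ = -1: rank(A + I) = 3, and the largest Jordan block has size 2 (the smallest k with rank((A + I)^k) = rank((A + I)^(k+1))).

So m_A(x) = (x + 1)^2(x + 3)(x + 5).

m_A(x) = (x + 1)^2(x + 3)(x + 5)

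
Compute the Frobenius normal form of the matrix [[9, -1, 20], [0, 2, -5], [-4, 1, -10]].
The invariant factors of A (the non-unit diagonal entries of the Smith normal form of xI - A over ℚ[x]) are (x + 1)(x^2 - 2x - 5), each dividing the next. The characteristic polynomial is their product, (x + 1)(x^2 - 2x - 5).

The rational canonical form is the block-diagonal matrix of companion matrices C(f_i):
R = [[0, 0, 5], [1, 0, 7], [0, 1, 1]].

Note the characteristic polynomial does not split into linear factors over ℚ, so A has no Jordan form over ℚ; the rational canonical form exists over any field.

R = [[0, 0, 5], [1, 0, 7], [0, 1, 1]]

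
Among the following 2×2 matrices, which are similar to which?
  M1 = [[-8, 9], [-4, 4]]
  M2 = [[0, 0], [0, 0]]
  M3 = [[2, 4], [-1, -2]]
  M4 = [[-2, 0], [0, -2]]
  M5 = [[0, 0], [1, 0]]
4 classes: {M1}, {M2}, {M3, M5}, {M4}

Characteristic polynomials: χ_{M1} = (x + 2)^2, χ_{M2} = x^2, χ_{M3} = x^2, χ_{M4} = (x + 2)^2, χ_{M5} = x^2.

{M1}: invariant factors (x + 2)^2.

{M2}: invariant factors x, x.

{M3, M5}: invariant factors x^2.

{M4}: invariant factors x + 2, x + 2.

Matrices are similar if and only if their invariant-factor lists agree; the partition into similarity classes is {M1}, {M2}, {M3, M5}, {M4}.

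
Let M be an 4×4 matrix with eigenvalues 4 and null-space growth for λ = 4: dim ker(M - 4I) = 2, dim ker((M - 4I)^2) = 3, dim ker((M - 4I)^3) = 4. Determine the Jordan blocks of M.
Jordan blocks: (4, 3), (4, 1)

λ = 4: successive nullity increments [2, 1, 1] count blocks of size ≥ k; block sizes are [3, 1].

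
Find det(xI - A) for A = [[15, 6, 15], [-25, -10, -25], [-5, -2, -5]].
xI - A = [[x - 15, -6, -15], [25, x + 10, 25], [5, 2, x + 5]].

Expanding det(xI - A) along the first row:
det(xI - A) = + (x - 15)·det([[x + 10, 25], [2, x + 5]]) - (-6)·det([[25, 25], [5, x + 5]]) + (-15)·det([[25, x + 10], [5, 2]]).

Evaluating gives χ_A(x) = x^3.

χ_A(x) = x^3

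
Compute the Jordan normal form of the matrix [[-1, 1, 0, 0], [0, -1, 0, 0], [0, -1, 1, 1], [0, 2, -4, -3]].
The characteristic polynomial is det(xI - A) = (x + 1)^4, so the eigenvalues are -1 (algebraic multiplicity 4).

For λ = -1: rank(A + I) = 2, rank((A + I)^2) = 0. The eigenspace has dimension 4 - 2 = 2, so there are 2 Jordan blocks; the rank sequence gives block sizes [2, 2].

Assembling the blocks gives the Jordan form J above.

J = [[-1, 1, 0, 0], [0, -1, 0, 0], [0, 0, -1, 1], [0, 0, 0, -1]]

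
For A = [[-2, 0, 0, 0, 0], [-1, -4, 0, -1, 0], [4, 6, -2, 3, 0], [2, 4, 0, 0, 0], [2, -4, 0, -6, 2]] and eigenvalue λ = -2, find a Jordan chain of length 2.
v_1 = [[1, 0, 2, 0, 0]]^T, v_2 = [[0, -1, 4, 2, 2]]^T

We seek v_1 ∈ ker((A + 2I)^2) \ ker(A + 2I), then set v_{i+1} = (A + 2I) v_i.

One such chain is v_1 = [[1, 0, 2, 0, 0]]^T, v_2 = [[0, -1, 4, 2, 2]]^T. Check: (A + 2I) v_2 = [[0, 0, 0, 0, 0]]^T = 0.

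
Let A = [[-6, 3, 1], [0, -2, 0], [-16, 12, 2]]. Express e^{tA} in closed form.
e^{tA} = [[(1 - 4*t)*e^{-2*t}, 3*t*e^{-2*t}, t*e^{-2*t}], [0, e^{-2*t}, 0], [-16*t*e^{-2*t}, 12*t*e^{-2*t}, (4*t + 1)*e^{-2*t}]]

A has Jordan form J = [[-2, 1, 0], [0, -2, 0], [0, 0, -2]] with A = PJP^{-1}, so e^{tA} = P e^{tJ} P^{-1}.

For a Jordan block J_k(λ), e^{tJ_k(λ)} = e^{λt} · (I + tN + t^2 N^2/2! + ... + t^{k-1} N^{k-1}/(k-1)!) where N is the nilpotent superdiagonal part.

Assembling the blocks and conjugating back gives the entries of e^{tA} as shown above.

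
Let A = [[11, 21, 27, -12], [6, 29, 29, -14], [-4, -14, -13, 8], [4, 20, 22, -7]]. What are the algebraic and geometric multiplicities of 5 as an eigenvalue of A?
The characteristic polynomial is (x - 5)^4, so the factor x - 5 appears with exponent 4: the algebraic multiplicity is 4.

rank(A - 5I) = 2, so the eigenspace has dimension 4 - 2 = 2: the geometric multiplicity is 2.

Since 2 < 4, A is not diagonalizable.

algebraic multiplicity 4, geometric multiplicity 2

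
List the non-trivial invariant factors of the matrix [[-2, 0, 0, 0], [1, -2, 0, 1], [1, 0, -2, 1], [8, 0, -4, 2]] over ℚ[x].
The Jordan structure of A has elementary divisors (x + 2), (x + 2), x^2. Arranging the block sizes at each eigenvalue in decreasing order and taking row products gives the invariant factors.

Invariant factors (smallest first, each dividing the next): x + 2, x^2(x + 2).

Check: the last factor x^2(x + 2) is the minimal polynomial, and the product x^2(x + 2)^2 is the characteristic polynomial.

x + 2, x^2(x + 2)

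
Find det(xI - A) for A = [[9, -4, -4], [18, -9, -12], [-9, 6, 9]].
xI - A = [[x - 9, 4, 4], [-18, x + 9, 12], [9, -6, x - 9]].

Expanding det(xI - A) along the first row:
det(xI - A) = + (x - 9)·det([[x + 9, 12], [-6, x - 9]]) - (4)·det([[-18, 12], [9, x - 9]]) + (4)·det([[-18, x + 9], [9, -6]]).

Evaluating gives χ_A(x) = x^3 - 9x^2 + 27x - 27 = (x - 3)^3.

χ_A(x) = (x - 3)^3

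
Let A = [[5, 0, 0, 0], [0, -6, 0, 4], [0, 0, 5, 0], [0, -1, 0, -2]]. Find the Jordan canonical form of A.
J = [[-4, 1, 0, 0], [0, -4, 0, 0], [0, 0, 5, 0], [0, 0, 0, 5]]

The characteristic polynomial is det(xI - A) = (x - 5)^2(x + 4)^2, so the eigenvalues are -4 (algebraic multiplicity 2), 5 (algebraic multiplicity 2).

For λ = -4: rank(A + 4I) = 3, rank((A + 4I)^2) = 2. The eigenspace has dimension 4 - 3 = 1, so there is 1 Jordan block; the rank sequence gives block sizes [2].

For λ = 5: rank(A - 5I) = 2. The eigenspace has dimension 4 - 2 = 2, so there are 2 Jordan blocks; the rank sequence gives block sizes [1, 1].

Assembling the blocks gives the Jordan form J above.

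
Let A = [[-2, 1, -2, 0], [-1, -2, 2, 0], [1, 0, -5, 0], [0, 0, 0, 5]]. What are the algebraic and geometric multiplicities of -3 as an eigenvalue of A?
algebraic multiplicity 3, geometric multiplicity 1

The characteristic polynomial is (x - 5)(x + 3)^3, so the factor x + 3 appears with exponent 3: the algebraic multiplicity is 3.

rank(A + 3I) = 3, so the eigenspace has dimension 4 - 3 = 1: the geometric multiplicity is 1.

Since 1 < 3, A is not diagonalizable.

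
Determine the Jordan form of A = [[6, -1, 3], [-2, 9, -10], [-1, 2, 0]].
The characteristic polynomial is det(xI - A) = (x - 5)^3, so the eigenvalues are 5 (algebraic multiplicity 3).

For λ = 5: rank(A - 5I) = 2, rank((A - 5I)^2) = 1, rank((A - 5I)^3) = 0. The eigenspace has dimension 3 - 2 = 1, so there is 1 Jordan block; the rank sequence gives block sizes [3].

Assembling the blocks gives the Jordan form J above.

J = [[5, 1, 0], [0, 5, 1], [0, 0, 5]]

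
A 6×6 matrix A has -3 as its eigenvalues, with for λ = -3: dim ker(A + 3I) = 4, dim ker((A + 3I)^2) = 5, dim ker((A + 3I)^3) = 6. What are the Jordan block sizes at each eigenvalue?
Jordan blocks: (-3, 3), (-3, 1), (-3, 1), (-3, 1)

λ = -3: successive nullity increments [4, 1, 1] count blocks of size ≥ k; block sizes are [3, 1, 1, 1].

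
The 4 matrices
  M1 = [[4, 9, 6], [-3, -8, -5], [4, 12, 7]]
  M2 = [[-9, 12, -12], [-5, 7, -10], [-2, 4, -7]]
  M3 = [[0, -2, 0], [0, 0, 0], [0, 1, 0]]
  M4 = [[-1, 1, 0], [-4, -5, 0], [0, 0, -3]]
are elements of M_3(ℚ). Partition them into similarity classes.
Characteristic polynomials: χ_{M1} = (x - 1)^3, χ_{M2} = (x + 3)^3, χ_{M3} = x^3, χ_{M4} = (x + 3)^3.

{M1}: invariant factors (x - 1)^3.

{M2, M4}: invariant factors x + 3, (x + 3)^2.

{M3}: invariant factors x, x^2.

Matrices are similar if and only if their invariant-factor lists agree; the partition into similarity classes is {M1}, {M2, M4}, {M3}.

3 classes: {M1}, {M2, M4}, {M3}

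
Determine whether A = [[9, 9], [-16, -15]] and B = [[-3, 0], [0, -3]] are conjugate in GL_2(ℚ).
No.

Both have characteristic polynomial (x + 3)^2, but the minimal polynomial of A is (x + 3)^2 while the minimal polynomial of B is x + 3. The minimal polynomial is a similarity invariant, so A and B are not similar.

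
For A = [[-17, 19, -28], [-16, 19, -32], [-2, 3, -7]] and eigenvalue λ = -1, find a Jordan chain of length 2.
We seek v_1 ∈ ker((A + I)^2) \ ker(A + I), then set v_{i+1} = (A + I) v_i.

One such chain is v_1 = [[-2, -3, -1]]^T, v_2 = [[3, 4, 1]]^T. Check: (A + I) v_2 = [[0, 0, 0]]^T = 0.

v_1 = [[-2, -3, -1]]^T, v_2 = [[3, 4, 1]]^T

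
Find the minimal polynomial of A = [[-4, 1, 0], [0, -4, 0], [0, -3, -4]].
m_A(x) = (x + 4)^2

The characteristic polynomial factors as (x + 4)^3. The minimal polynomial is ∏(x - λ)^{k_λ} where k_λ is the size of the largest Jordan block at λ.

For λ = -4: rank(A + 4I) = 1, and the largest Jordan block has size 2 (the smallest k with rank((A + 4I)^k) = rank((A + 4I)^(k+1))).

So m_A(x) = (x + 4)^2.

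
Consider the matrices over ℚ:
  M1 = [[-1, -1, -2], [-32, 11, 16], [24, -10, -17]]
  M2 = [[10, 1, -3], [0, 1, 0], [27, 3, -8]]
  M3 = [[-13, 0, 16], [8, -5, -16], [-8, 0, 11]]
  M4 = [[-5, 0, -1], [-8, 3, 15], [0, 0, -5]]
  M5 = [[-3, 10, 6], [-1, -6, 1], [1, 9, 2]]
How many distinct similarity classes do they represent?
3 classes: {M1, M4, M5}, {M2}, {M3}

Characteristic polynomials: χ_{M1} = (x - 3)(x + 5)^2, χ_{M2} = (x - 1)^3, χ_{M3} = (x - 3)(x + 5)^2, χ_{M4} = (x - 3)(x + 5)^2, χ_{M5} = (x - 3)(x + 5)^2.

{M1, M4, M5}: invariant factors (x - 3)(x + 5)^2.

{M2}: invariant factors x - 1, (x - 1)^2.

{M3}: invariant factors x + 5, (x - 3)(x + 5).

Matrices are similar if and only if their invariant-factor lists agree; the partition into similarity classes is {M1, M4, M5}, {M2}, {M3}.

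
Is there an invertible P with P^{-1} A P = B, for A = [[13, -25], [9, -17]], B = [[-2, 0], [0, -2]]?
No.

Both have characteristic polynomial (x + 2)^2, but the minimal polynomial of A is (x + 2)^2 while the minimal polynomial of B is x + 2. The minimal polynomial is a similarity invariant, so A and B are not similar.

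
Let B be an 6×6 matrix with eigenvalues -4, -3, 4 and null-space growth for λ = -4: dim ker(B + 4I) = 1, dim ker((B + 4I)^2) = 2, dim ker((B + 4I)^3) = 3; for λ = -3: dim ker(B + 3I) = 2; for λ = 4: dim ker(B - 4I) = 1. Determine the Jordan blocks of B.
Jordan blocks: (-4, 3), (-3, 1), (-3, 1), (4, 1)

λ = -4: successive nullity increments [1, 1, 1] count blocks of size ≥ k; block sizes are [3].
λ = -3: successive nullity increments [2] count blocks of size ≥ k; block sizes are [1, 1].
λ = 4: successive nullity increments [1] count blocks of size ≥ k; block sizes are [1].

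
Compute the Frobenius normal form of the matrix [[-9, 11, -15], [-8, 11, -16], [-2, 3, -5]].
The invariant factors of A (the non-unit diagonal entries of the Smith normal form of xI - A over ℚ[x]) are (x + 1)(x^2 + 2x - 5), each dividing the next. The characteristic polynomial is their product, (x + 1)(x^2 + 2x - 5).

The rational canonical form is the block-diagonal matrix of companion matrices C(f_i):
R = [[0, 0, 5], [1, 0, 3], [0, 1, -3]].

Note the characteristic polynomial does not split into linear factors over ℚ, so A has no Jordan form over ℚ; the rational canonical form exists over any field.

R = [[0, 0, 5], [1, 0, 3], [0, 1, -3]]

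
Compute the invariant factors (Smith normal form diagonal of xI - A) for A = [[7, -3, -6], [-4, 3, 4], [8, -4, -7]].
The Jordan structure of A has elementary divisors (x - 1)^2, (x - 1). Arranging the block sizes at each eigenvalue in decreasing order and taking row products gives the invariant factors.

Invariant factors (smallest first, each dividing the next): x - 1, (x - 1)^2.

Check: the last factor (x - 1)^2 is the minimal polynomial, and the product (x - 1)^3 is the characteristic polynomial.

x - 1, (x - 1)^2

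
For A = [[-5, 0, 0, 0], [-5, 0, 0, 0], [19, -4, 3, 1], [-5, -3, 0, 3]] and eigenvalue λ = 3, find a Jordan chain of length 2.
v_1 = [[0, 0, -1, 1]]^T, v_2 = [[0, 0, 1, 0]]^T

We seek v_1 ∈ ker((A - 3I)^2) \ ker(A - 3I), then set v_{i+1} = (A - 3I) v_i.

One such chain is v_1 = [[0, 0, -1, 1]]^T, v_2 = [[0, 0, 1, 0]]^T. Check: (A - 3I) v_2 = [[0, 0, 0, 0]]^T = 0.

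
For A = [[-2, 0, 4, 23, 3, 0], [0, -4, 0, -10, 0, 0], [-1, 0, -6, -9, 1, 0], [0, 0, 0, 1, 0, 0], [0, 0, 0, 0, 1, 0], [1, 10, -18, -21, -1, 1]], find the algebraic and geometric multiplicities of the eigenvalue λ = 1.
The characteristic polynomial is (x - 1)^3(x + 4)^3, so the factor x - 1 appears with exponent 3: the algebraic multiplicity is 3.

rank(A - I) = 3, so the eigenspace has dimension 6 - 3 = 3: the geometric multiplicity is 3.

algebraic multiplicity 3, geometric multiplicity 3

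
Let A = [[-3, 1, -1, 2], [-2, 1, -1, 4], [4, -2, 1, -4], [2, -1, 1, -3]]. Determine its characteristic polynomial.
xI - A = [[x + 3, -1, 1, -2], [2, x - 1, 1, -4], [-4, 2, x - 1, 4], [-2, 1, -1, x + 3]].

Expanding det(xI - A) along the first row:
det(xI - A) = + (x + 3)·det([[x - 1, 1, -4], [2, x - 1, 4], [1, -1, x + 3]]) - (-1)·det([[2, 1, -4], [-4, x - 1, 4], [-2, -1, x + 3]]) + (1)·det([[2, x - 1, -4], [-4, 2, 4], [-2, 1, x + 3]]) - (-2)·det([[2, x - 1, 1], [-4, 2, x - 1], [-2, 1, -1]]).

Evaluating gives χ_A(x) = x^4 + 4x^3 + 6x^2 + 4x + 1 = (x + 1)^4.

χ_A(x) = (x + 1)^4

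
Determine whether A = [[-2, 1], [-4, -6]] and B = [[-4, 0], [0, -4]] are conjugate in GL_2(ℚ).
No.

Both have characteristic polynomial (x + 4)^2, but the minimal polynomial of A is (x + 4)^2 while the minimal polynomial of B is x + 4. The minimal polynomial is a similarity invariant, so A and B are not similar.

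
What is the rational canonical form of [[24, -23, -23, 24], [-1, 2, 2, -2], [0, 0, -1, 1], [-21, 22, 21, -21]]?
The invariant factors of A (the non-unit diagonal entries of the Smith normal form of xI - A over ℚ[x]) are (x - 4)(x^3 + x + 5), each dividing the next. The characteristic polynomial is their product, (x - 4)(x^3 + x + 5).

The rational canonical form is the block-diagonal matrix of companion matrices C(f_i):
R = [[0, 0, 0, 20], [1, 0, 0, -1], [0, 1, 0, -1], [0, 0, 1, 4]].

Note the characteristic polynomial does not split into linear factors over ℚ, so A has no Jordan form over ℚ; the rational canonical form exists over any field.

R = [[0, 0, 0, 20], [1, 0, 0, -1], [0, 1, 0, -1], [0, 0, 1, 4]]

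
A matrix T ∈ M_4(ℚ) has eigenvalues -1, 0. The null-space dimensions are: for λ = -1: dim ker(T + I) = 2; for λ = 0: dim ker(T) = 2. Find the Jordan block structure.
λ = -1: successive nullity increments [2] count blocks of size ≥ k; block sizes are [1, 1].
λ = 0: successive nullity increments [2] count blocks of size ≥ k; block sizes are [1, 1].

Jordan blocks: (-1, 1), (-1, 1), (0, 1), (0, 1)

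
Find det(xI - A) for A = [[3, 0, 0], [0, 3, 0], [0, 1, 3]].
xI - A = [[x - 3, 0, 0], [0, x - 3, 0], [0, -1, x - 3]].

Expanding det(xI - A) along the first row:
det(xI - A) = + (x - 3)·det([[x - 3, 0], [-1, x - 3]]) - (0)·det([[0, 0], [0, x - 3]]) + (0)·det([[0, x - 3], [0, -1]]).

Evaluating gives χ_A(x) = x^3 - 9x^2 + 27x - 27 = (x - 3)^3.

χ_A(x) = (x - 3)^3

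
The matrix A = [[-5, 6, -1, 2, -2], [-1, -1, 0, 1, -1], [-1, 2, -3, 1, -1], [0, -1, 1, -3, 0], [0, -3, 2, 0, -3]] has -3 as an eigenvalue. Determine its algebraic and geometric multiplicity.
The characteristic polynomial is (x + 3)^5, so the factor x + 3 appears with exponent 5: the algebraic multiplicity is 5.

rank(A + 3I) = 3, so the eigenspace has dimension 5 - 3 = 2: the geometric multiplicity is 2.

Since 2 < 5, A is not diagonalizable.

algebraic multiplicity 5, geometric multiplicity 2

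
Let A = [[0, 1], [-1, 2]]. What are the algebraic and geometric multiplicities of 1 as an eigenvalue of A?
algebraic multiplicity 2, geometric multiplicity 1

The characteristic polynomial is (x - 1)^2, so the factor x - 1 appears with exponent 2: the algebraic multiplicity is 2.

rank(A - I) = 1, so the eigenspace has dimension 2 - 1 = 1: the geometric multiplicity is 1.

Since 1 < 2, A is not diagonalizable.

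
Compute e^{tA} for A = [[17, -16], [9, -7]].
e^{tA} = [[(12*t + 1)*e^{5*t}, -16*t*e^{5*t}], [9*t*e^{5*t}, (1 - 12*t)*e^{5*t}]]

A has Jordan form J = [[5, 1], [0, 5]] with A = PJP^{-1}, so e^{tA} = P e^{tJ} P^{-1}.

For a Jordan block J_k(λ), e^{tJ_k(λ)} = e^{λt} · (I + tN + t^2 N^2/2! + ... + t^{k-1} N^{k-1}/(k-1)!) where N is the nilpotent superdiagonal part.

Assembling the blocks and conjugating back gives the entries of e^{tA} as shown above.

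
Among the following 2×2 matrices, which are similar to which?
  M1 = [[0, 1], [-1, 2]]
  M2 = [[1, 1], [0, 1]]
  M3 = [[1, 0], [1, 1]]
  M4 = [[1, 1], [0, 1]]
Characteristic polynomials: χ_{M1} = (x - 1)^2, χ_{M2} = (x - 1)^2, χ_{M3} = (x - 1)^2, χ_{M4} = (x - 1)^2.

{M1, M2, M3, M4}: invariant factors (x - 1)^2.

Matrices are similar if and only if their invariant-factor lists agree; the partition into similarity classes is {M1, M2, M3, M4}.

1 class: {M1, M2, M3, M4}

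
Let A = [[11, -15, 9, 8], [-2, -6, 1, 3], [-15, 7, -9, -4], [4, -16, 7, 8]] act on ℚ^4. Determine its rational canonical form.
The invariant factors of A (the non-unit diagonal entries of the Smith normal form of xI - A over ℚ[x]) are (x - 4)(x^3 - x + 5), each dividing the next. The characteristic polynomial is their product, (x - 4)(x^3 - x + 5).

The rational canonical form is the block-diagonal matrix of companion matrices C(f_i):
R = [[0, 0, 0, 20], [1, 0, 0, -9], [0, 1, 0, 1], [0, 0, 1, 4]].

Note the characteristic polynomial does not split into linear factors over ℚ, so A has no Jordan form over ℚ; the rational canonical form exists over any field.

R = [[0, 0, 0, 20], [1, 0, 0, -9], [0, 1, 0, 1], [0, 0, 1, 4]]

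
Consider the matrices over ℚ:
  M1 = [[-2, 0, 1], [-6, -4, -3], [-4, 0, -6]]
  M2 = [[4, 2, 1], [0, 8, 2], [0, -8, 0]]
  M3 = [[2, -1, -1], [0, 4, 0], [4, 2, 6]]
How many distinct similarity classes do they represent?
Characteristic polynomials: χ_{M1} = (x + 4)^3, χ_{M2} = (x - 4)^3, χ_{M3} = (x - 4)^3.

{M1}: invariant factors x + 4, (x + 4)^2.

{M2, M3}: invariant factors x - 4, (x - 4)^2.

Matrices are similar if and only if their invariant-factor lists agree; the partition into similarity classes is {M1}, {M2, M3}.

2 classes: {M1}, {M2, M3}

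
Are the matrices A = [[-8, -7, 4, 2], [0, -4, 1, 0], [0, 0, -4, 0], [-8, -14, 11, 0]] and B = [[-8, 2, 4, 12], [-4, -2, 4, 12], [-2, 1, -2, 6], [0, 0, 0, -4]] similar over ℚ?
No.

Both have characteristic polynomial (x + 4)^4, but the minimal polynomial of A is (x + 4)^3 while the minimal polynomial of B is (x + 4)^2. The minimal polynomial is a similarity invariant, so A and B are not similar.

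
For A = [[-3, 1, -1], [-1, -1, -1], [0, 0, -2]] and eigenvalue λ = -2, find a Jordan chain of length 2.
We seek v_1 ∈ ker((A + 2I)^2) \ ker(A + 2I), then set v_{i+1} = (A + 2I) v_i.

One such chain is v_1 = [[1, 1, -1]]^T, v_2 = [[1, 1, 0]]^T. Check: (A + 2I) v_2 = [[0, 0, 0]]^T = 0.

v_1 = [[1, 1, -1]]^T, v_2 = [[1, 1, 0]]^T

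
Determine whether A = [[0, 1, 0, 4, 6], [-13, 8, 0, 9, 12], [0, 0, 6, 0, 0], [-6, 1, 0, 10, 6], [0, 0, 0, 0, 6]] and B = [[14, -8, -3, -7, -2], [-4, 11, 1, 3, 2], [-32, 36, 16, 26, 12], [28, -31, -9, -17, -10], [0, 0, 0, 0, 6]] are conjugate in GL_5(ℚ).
Yes.

Two matrices over a field are similar if and only if they have the same invariant factors.

Both A and B have characteristic polynomial (x - 6)^5 and minimal polynomial (x - 6)^3. Computing further, both have invariant factors x - 6, x - 6, (x - 6)^3. Hence A and B are similar.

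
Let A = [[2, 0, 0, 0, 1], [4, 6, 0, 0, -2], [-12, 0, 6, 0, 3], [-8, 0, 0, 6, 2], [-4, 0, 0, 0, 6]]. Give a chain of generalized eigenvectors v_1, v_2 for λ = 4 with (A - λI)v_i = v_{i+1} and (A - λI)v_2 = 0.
We seek v_1 ∈ ker((A - 4I)^2) \ ker(A - 4I), then set v_{i+1} = (A - 4I) v_i.

One such chain is v_1 = [[-3, 1, -9, -6, -5]]^T, v_2 = [[1, 0, 3, 2, 2]]^T. Check: (A - 4I) v_2 = [[0, 0, 0, 0, 0]]^T = 0.

v_1 = [[-3, 1, -9, -6, -5]]^T, v_2 = [[1, 0, 3, 2, 2]]^T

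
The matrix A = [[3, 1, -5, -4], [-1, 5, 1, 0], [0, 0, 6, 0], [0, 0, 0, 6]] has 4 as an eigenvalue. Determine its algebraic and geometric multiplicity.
The characteristic polynomial is (x - 6)^2(x - 4)^2, so the factor x - 4 appears with exponent 2: the algebraic multiplicity is 2.

rank(A - 4I) = 3, so the eigenspace has dimension 4 - 3 = 1: the geometric multiplicity is 1.

Since 1 < 2, A is not diagonalizable.

algebraic multiplicity 2, geometric multiplicity 1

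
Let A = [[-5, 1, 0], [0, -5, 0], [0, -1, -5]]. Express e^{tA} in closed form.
e^{tA} = [[e^{-5*t}, t*e^{-5*t}, 0], [0, e^{-5*t}, 0], [0, -t*e^{-5*t}, e^{-5*t}]]

A has Jordan form J = [[-5, 1, 0], [0, -5, 0], [0, 0, -5]] with A = PJP^{-1}, so e^{tA} = P e^{tJ} P^{-1}.

For a Jordan block J_k(λ), e^{tJ_k(λ)} = e^{λt} · (I + tN + t^2 N^2/2! + ... + t^{k-1} N^{k-1}/(k-1)!) where N is the nilpotent superdiagonal part.

Assembling the blocks and conjugating back gives the entries of e^{tA} as shown above.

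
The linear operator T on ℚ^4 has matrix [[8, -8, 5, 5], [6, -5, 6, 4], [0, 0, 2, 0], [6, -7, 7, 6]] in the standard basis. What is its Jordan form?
The characteristic polynomial is det(xI - A) = (x - 5)(x - 2)^3, so the eigenvalues are 2 (algebraic multiplicity 3), 5 (algebraic multiplicity 1).

For λ = 2: rank(A - 2I) = 3, rank((A - 2I)^2) = 2, rank((A - 2I)^3) = 1. The eigenspace has dimension 4 - 3 = 1, so there is 1 Jordan block; the rank sequence gives block sizes [3].

For λ = 5: algebraic multiplicity 1 gives one 1×1 block.

Assembling the blocks gives the Jordan form J above.

J = [[2, 1, 0, 0], [0, 2, 1, 0], [0, 0, 2, 0], [0, 0, 0, 5]]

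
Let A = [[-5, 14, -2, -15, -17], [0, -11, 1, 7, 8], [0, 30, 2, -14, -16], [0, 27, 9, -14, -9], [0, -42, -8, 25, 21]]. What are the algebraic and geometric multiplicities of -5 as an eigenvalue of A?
The characteristic polynomial is (x - 4)^2(x + 5)^3, so the factor x + 5 appears with exponent 3: the algebraic multiplicity is 3.

rank(A + 5I) = 4, so the eigenspace has dimension 5 - 4 = 1: the geometric multiplicity is 1.

Since 1 < 3, A is not diagonalizable.

algebraic multiplicity 3, geometric multiplicity 1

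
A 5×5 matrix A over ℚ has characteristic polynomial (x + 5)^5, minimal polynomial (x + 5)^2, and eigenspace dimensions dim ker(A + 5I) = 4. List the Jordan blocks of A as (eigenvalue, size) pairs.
λ = -5: algebraic multiplicity 5 (exponent in χ_A), largest block size 2 (exponent in m_A), 4 blocks (geometric multiplicity). These force block sizes [2, 1, 1, 1].

Jordan blocks: (-5, 2), (-5, 1), (-5, 1), (-5, 1)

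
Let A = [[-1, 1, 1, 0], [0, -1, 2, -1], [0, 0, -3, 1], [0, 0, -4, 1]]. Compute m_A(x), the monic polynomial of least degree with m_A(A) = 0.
The characteristic polynomial factors as (x + 1)^4. The minimal polynomial is ∏(x - λ)^{k_λ} where k_λ is the size of the largest Jordan block at λ.

For λ = -1: rank(A + I) = 2, and the largest Jordan block has size 2 (the smallest k with rank((A + I)^k) = rank((A + I)^(k+1))).

So m_A(x) = (x + 1)^2.

m_A(x) = (x + 1)^2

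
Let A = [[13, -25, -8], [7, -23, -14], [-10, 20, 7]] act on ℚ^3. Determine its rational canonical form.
The invariant factors of A (the non-unit diagonal entries of the Smith normal form of xI - A over ℚ[x]) are (x + 2)(x^2 + x + 4), each dividing the next. The characteristic polynomial is their product, (x + 2)(x^2 + x + 4).

The rational canonical form is the block-diagonal matrix of companion matrices C(f_i):
R = [[0, 0, -8], [1, 0, -6], [0, 1, -3]].

Note the characteristic polynomial does not split into linear factors over ℚ, so A has no Jordan form over ℚ; the rational canonical form exists over any field.

R = [[0, 0, -8], [1, 0, -6], [0, 1, -3]]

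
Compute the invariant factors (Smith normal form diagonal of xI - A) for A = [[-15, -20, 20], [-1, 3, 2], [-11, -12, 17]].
The Jordan structure of A has elementary divisors (x + 5), (x - 5)^2. Arranging the block sizes at each eigenvalue in decreasing order and taking row products gives the invariant factors.

Invariant factors (smallest first, each dividing the next): (x - 5)^2(x + 5).

Check: the last factor (x - 5)^2(x + 5) is the minimal polynomial, and the product (x - 5)^2(x + 5) is the characteristic polynomial.

(x - 5)^2(x + 5)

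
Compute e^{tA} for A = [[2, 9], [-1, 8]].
e^{tA} = [[(1 - 3*t)*e^{5*t}, 9*t*e^{5*t}], [-t*e^{5*t}, (3*t + 1)*e^{5*t}]]

A has Jordan form J = [[5, 1], [0, 5]] with A = PJP^{-1}, so e^{tA} = P e^{tJ} P^{-1}.

For a Jordan block J_k(λ), e^{tJ_k(λ)} = e^{λt} · (I + tN + t^2 N^2/2! + ... + t^{k-1} N^{k-1}/(k-1)!) where N is the nilpotent superdiagonal part.

Assembling the blocks and conjugating back gives the entries of e^{tA} as shown above.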